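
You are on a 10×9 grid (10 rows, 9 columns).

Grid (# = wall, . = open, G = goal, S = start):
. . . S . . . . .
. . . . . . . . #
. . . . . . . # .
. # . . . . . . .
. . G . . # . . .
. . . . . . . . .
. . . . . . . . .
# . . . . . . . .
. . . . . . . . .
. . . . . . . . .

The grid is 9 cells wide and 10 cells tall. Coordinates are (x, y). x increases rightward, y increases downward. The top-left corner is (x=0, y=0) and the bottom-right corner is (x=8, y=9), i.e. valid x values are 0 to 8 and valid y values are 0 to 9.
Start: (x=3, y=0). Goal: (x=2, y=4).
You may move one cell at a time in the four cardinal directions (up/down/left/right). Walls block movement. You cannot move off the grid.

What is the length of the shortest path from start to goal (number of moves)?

BFS from (x=3, y=0) until reaching (x=2, y=4):
  Distance 0: (x=3, y=0)
  Distance 1: (x=2, y=0), (x=4, y=0), (x=3, y=1)
  Distance 2: (x=1, y=0), (x=5, y=0), (x=2, y=1), (x=4, y=1), (x=3, y=2)
  Distance 3: (x=0, y=0), (x=6, y=0), (x=1, y=1), (x=5, y=1), (x=2, y=2), (x=4, y=2), (x=3, y=3)
  Distance 4: (x=7, y=0), (x=0, y=1), (x=6, y=1), (x=1, y=2), (x=5, y=2), (x=2, y=3), (x=4, y=3), (x=3, y=4)
  Distance 5: (x=8, y=0), (x=7, y=1), (x=0, y=2), (x=6, y=2), (x=5, y=3), (x=2, y=4), (x=4, y=4), (x=3, y=5)  <- goal reached here
One shortest path (5 moves): (x=3, y=0) -> (x=2, y=0) -> (x=2, y=1) -> (x=2, y=2) -> (x=2, y=3) -> (x=2, y=4)

Answer: Shortest path length: 5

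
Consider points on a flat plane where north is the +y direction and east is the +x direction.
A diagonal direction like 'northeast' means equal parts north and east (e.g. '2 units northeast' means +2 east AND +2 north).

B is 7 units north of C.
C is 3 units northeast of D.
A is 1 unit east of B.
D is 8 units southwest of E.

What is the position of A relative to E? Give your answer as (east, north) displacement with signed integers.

Answer: A is at (east=-4, north=2) relative to E.

Derivation:
Place E at the origin (east=0, north=0).
  D is 8 units southwest of E: delta (east=-8, north=-8); D at (east=-8, north=-8).
  C is 3 units northeast of D: delta (east=+3, north=+3); C at (east=-5, north=-5).
  B is 7 units north of C: delta (east=+0, north=+7); B at (east=-5, north=2).
  A is 1 unit east of B: delta (east=+1, north=+0); A at (east=-4, north=2).
Therefore A relative to E: (east=-4, north=2).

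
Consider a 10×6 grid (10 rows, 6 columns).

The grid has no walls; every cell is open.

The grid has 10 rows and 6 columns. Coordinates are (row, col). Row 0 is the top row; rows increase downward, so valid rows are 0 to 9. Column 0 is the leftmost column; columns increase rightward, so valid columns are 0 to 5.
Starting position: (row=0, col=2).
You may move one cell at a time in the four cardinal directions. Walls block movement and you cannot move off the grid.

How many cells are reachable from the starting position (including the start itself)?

BFS flood-fill from (row=0, col=2):
  Distance 0: (row=0, col=2)
  Distance 1: (row=0, col=1), (row=0, col=3), (row=1, col=2)
  Distance 2: (row=0, col=0), (row=0, col=4), (row=1, col=1), (row=1, col=3), (row=2, col=2)
  Distance 3: (row=0, col=5), (row=1, col=0), (row=1, col=4), (row=2, col=1), (row=2, col=3), (row=3, col=2)
  Distance 4: (row=1, col=5), (row=2, col=0), (row=2, col=4), (row=3, col=1), (row=3, col=3), (row=4, col=2)
  Distance 5: (row=2, col=5), (row=3, col=0), (row=3, col=4), (row=4, col=1), (row=4, col=3), (row=5, col=2)
  Distance 6: (row=3, col=5), (row=4, col=0), (row=4, col=4), (row=5, col=1), (row=5, col=3), (row=6, col=2)
  Distance 7: (row=4, col=5), (row=5, col=0), (row=5, col=4), (row=6, col=1), (row=6, col=3), (row=7, col=2)
  Distance 8: (row=5, col=5), (row=6, col=0), (row=6, col=4), (row=7, col=1), (row=7, col=3), (row=8, col=2)
  Distance 9: (row=6, col=5), (row=7, col=0), (row=7, col=4), (row=8, col=1), (row=8, col=3), (row=9, col=2)
  Distance 10: (row=7, col=5), (row=8, col=0), (row=8, col=4), (row=9, col=1), (row=9, col=3)
  Distance 11: (row=8, col=5), (row=9, col=0), (row=9, col=4)
  Distance 12: (row=9, col=5)
Total reachable: 60 (grid has 60 open cells total)

Answer: Reachable cells: 60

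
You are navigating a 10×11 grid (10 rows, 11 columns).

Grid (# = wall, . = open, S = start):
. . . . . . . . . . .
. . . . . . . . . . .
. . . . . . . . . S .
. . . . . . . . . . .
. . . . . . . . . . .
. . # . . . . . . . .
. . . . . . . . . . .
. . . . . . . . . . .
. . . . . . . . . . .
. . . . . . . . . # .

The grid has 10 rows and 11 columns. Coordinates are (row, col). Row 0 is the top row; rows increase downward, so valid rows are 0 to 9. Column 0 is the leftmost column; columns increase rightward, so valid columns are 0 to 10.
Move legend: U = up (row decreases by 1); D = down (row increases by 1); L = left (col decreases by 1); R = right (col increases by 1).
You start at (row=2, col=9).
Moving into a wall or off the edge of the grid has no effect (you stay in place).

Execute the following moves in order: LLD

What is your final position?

Start: (row=2, col=9)
  L (left): (row=2, col=9) -> (row=2, col=8)
  L (left): (row=2, col=8) -> (row=2, col=7)
  D (down): (row=2, col=7) -> (row=3, col=7)
Final: (row=3, col=7)

Answer: Final position: (row=3, col=7)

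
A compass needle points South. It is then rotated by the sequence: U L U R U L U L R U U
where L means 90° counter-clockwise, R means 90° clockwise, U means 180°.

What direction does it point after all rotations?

Answer: Final heading: East

Derivation:
Start: South
  U (U-turn (180°)) -> North
  L (left (90° counter-clockwise)) -> West
  U (U-turn (180°)) -> East
  R (right (90° clockwise)) -> South
  U (U-turn (180°)) -> North
  L (left (90° counter-clockwise)) -> West
  U (U-turn (180°)) -> East
  L (left (90° counter-clockwise)) -> North
  R (right (90° clockwise)) -> East
  U (U-turn (180°)) -> West
  U (U-turn (180°)) -> East
Final: East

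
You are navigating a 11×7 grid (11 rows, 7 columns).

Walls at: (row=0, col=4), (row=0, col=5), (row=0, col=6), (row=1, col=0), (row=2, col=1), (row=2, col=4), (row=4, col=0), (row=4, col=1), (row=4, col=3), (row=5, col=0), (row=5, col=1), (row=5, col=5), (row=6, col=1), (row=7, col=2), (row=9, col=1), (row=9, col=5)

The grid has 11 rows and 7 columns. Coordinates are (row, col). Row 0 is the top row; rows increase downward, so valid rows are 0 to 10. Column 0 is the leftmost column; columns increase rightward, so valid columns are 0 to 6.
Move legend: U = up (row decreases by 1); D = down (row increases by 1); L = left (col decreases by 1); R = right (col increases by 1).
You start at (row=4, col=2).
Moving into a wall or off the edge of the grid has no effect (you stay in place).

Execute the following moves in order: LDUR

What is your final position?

Answer: Final position: (row=4, col=2)

Derivation:
Start: (row=4, col=2)
  L (left): blocked, stay at (row=4, col=2)
  D (down): (row=4, col=2) -> (row=5, col=2)
  U (up): (row=5, col=2) -> (row=4, col=2)
  R (right): blocked, stay at (row=4, col=2)
Final: (row=4, col=2)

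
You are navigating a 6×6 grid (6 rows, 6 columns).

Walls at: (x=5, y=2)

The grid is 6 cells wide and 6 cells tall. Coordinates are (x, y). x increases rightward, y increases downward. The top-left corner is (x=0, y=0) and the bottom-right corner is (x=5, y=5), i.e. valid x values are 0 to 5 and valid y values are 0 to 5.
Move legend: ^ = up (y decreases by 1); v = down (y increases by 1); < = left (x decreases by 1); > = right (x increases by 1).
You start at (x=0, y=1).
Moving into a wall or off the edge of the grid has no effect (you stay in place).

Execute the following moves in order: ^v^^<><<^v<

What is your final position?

Start: (x=0, y=1)
  ^ (up): (x=0, y=1) -> (x=0, y=0)
  v (down): (x=0, y=0) -> (x=0, y=1)
  ^ (up): (x=0, y=1) -> (x=0, y=0)
  ^ (up): blocked, stay at (x=0, y=0)
  < (left): blocked, stay at (x=0, y=0)
  > (right): (x=0, y=0) -> (x=1, y=0)
  < (left): (x=1, y=0) -> (x=0, y=0)
  < (left): blocked, stay at (x=0, y=0)
  ^ (up): blocked, stay at (x=0, y=0)
  v (down): (x=0, y=0) -> (x=0, y=1)
  < (left): blocked, stay at (x=0, y=1)
Final: (x=0, y=1)

Answer: Final position: (x=0, y=1)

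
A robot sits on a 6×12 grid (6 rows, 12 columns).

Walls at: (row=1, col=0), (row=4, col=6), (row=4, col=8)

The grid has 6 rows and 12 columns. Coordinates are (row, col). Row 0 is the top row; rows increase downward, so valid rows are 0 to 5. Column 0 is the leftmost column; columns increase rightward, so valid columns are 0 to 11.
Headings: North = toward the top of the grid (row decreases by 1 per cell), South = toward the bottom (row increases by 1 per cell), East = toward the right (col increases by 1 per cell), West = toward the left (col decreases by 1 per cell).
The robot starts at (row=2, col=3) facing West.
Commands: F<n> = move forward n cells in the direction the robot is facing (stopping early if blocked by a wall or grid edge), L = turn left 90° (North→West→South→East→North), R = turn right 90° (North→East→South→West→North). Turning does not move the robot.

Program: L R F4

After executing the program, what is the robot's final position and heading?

Answer: Final position: (row=2, col=0), facing West

Derivation:
Start: (row=2, col=3), facing West
  L: turn left, now facing South
  R: turn right, now facing West
  F4: move forward 3/4 (blocked), now at (row=2, col=0)
Final: (row=2, col=0), facing West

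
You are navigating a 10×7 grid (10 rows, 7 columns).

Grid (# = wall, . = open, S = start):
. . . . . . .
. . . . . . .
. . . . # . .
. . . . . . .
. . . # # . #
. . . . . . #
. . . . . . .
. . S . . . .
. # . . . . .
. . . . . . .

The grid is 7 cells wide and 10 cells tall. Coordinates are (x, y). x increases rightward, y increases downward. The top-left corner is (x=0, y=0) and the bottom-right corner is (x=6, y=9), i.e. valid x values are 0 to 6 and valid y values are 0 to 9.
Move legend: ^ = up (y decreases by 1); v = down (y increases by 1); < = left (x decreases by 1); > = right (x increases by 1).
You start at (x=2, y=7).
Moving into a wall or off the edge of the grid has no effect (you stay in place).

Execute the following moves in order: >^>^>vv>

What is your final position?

Start: (x=2, y=7)
  > (right): (x=2, y=7) -> (x=3, y=7)
  ^ (up): (x=3, y=7) -> (x=3, y=6)
  > (right): (x=3, y=6) -> (x=4, y=6)
  ^ (up): (x=4, y=6) -> (x=4, y=5)
  > (right): (x=4, y=5) -> (x=5, y=5)
  v (down): (x=5, y=5) -> (x=5, y=6)
  v (down): (x=5, y=6) -> (x=5, y=7)
  > (right): (x=5, y=7) -> (x=6, y=7)
Final: (x=6, y=7)

Answer: Final position: (x=6, y=7)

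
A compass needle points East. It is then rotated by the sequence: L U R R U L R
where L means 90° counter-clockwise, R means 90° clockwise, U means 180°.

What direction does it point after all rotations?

Answer: Final heading: South

Derivation:
Start: East
  L (left (90° counter-clockwise)) -> North
  U (U-turn (180°)) -> South
  R (right (90° clockwise)) -> West
  R (right (90° clockwise)) -> North
  U (U-turn (180°)) -> South
  L (left (90° counter-clockwise)) -> East
  R (right (90° clockwise)) -> South
Final: South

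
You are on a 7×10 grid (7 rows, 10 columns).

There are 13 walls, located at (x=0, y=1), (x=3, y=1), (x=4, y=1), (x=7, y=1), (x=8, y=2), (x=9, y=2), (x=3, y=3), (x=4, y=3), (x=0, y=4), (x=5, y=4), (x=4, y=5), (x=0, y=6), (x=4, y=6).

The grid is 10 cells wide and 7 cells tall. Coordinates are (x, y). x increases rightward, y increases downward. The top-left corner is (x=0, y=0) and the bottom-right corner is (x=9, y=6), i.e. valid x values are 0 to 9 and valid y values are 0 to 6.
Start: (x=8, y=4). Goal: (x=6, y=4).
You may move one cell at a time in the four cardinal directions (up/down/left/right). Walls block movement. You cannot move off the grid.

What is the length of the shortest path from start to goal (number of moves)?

Answer: Shortest path length: 2

Derivation:
BFS from (x=8, y=4) until reaching (x=6, y=4):
  Distance 0: (x=8, y=4)
  Distance 1: (x=8, y=3), (x=7, y=4), (x=9, y=4), (x=8, y=5)
  Distance 2: (x=7, y=3), (x=9, y=3), (x=6, y=4), (x=7, y=5), (x=9, y=5), (x=8, y=6)  <- goal reached here
One shortest path (2 moves): (x=8, y=4) -> (x=7, y=4) -> (x=6, y=4)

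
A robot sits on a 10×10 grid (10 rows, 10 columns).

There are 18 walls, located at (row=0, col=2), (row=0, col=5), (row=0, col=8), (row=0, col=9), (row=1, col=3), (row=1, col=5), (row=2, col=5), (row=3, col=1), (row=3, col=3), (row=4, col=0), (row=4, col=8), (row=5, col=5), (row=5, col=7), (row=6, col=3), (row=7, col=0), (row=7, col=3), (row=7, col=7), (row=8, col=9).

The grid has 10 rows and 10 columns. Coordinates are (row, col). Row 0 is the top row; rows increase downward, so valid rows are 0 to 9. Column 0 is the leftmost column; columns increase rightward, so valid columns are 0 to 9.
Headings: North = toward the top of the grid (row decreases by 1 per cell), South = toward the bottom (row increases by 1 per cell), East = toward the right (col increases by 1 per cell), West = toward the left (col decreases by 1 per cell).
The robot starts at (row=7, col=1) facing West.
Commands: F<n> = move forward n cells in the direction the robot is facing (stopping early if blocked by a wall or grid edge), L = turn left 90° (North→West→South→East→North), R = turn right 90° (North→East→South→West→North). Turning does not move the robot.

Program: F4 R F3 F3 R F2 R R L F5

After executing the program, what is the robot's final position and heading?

Start: (row=7, col=1), facing West
  F4: move forward 0/4 (blocked), now at (row=7, col=1)
  R: turn right, now facing North
  F3: move forward 3, now at (row=4, col=1)
  F3: move forward 0/3 (blocked), now at (row=4, col=1)
  R: turn right, now facing East
  F2: move forward 2, now at (row=4, col=3)
  R: turn right, now facing South
  R: turn right, now facing West
  L: turn left, now facing South
  F5: move forward 1/5 (blocked), now at (row=5, col=3)
Final: (row=5, col=3), facing South

Answer: Final position: (row=5, col=3), facing South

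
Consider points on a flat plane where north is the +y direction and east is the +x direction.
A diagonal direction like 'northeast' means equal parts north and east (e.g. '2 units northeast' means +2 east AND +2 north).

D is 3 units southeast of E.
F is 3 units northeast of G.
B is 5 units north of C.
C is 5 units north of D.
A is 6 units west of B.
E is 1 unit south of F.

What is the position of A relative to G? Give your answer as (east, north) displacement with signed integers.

Place G at the origin (east=0, north=0).
  F is 3 units northeast of G: delta (east=+3, north=+3); F at (east=3, north=3).
  E is 1 unit south of F: delta (east=+0, north=-1); E at (east=3, north=2).
  D is 3 units southeast of E: delta (east=+3, north=-3); D at (east=6, north=-1).
  C is 5 units north of D: delta (east=+0, north=+5); C at (east=6, north=4).
  B is 5 units north of C: delta (east=+0, north=+5); B at (east=6, north=9).
  A is 6 units west of B: delta (east=-6, north=+0); A at (east=0, north=9).
Therefore A relative to G: (east=0, north=9).

Answer: A is at (east=0, north=9) relative to G.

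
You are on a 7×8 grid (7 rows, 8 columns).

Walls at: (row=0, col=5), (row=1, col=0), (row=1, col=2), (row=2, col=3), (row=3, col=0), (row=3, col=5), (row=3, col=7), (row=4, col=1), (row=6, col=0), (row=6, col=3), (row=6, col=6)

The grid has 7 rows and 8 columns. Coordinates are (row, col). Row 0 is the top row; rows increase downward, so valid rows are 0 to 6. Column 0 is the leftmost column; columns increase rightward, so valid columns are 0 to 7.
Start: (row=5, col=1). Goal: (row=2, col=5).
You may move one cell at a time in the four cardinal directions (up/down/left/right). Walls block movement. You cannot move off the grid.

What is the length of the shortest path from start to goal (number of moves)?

BFS from (row=5, col=1) until reaching (row=2, col=5):
  Distance 0: (row=5, col=1)
  Distance 1: (row=5, col=0), (row=5, col=2), (row=6, col=1)
  Distance 2: (row=4, col=0), (row=4, col=2), (row=5, col=3), (row=6, col=2)
  Distance 3: (row=3, col=2), (row=4, col=3), (row=5, col=4)
  Distance 4: (row=2, col=2), (row=3, col=1), (row=3, col=3), (row=4, col=4), (row=5, col=5), (row=6, col=4)
  Distance 5: (row=2, col=1), (row=3, col=4), (row=4, col=5), (row=5, col=6), (row=6, col=5)
  Distance 6: (row=1, col=1), (row=2, col=0), (row=2, col=4), (row=4, col=6), (row=5, col=7)
  Distance 7: (row=0, col=1), (row=1, col=4), (row=2, col=5), (row=3, col=6), (row=4, col=7), (row=6, col=7)  <- goal reached here
One shortest path (7 moves): (row=5, col=1) -> (row=5, col=2) -> (row=5, col=3) -> (row=5, col=4) -> (row=4, col=4) -> (row=3, col=4) -> (row=2, col=4) -> (row=2, col=5)

Answer: Shortest path length: 7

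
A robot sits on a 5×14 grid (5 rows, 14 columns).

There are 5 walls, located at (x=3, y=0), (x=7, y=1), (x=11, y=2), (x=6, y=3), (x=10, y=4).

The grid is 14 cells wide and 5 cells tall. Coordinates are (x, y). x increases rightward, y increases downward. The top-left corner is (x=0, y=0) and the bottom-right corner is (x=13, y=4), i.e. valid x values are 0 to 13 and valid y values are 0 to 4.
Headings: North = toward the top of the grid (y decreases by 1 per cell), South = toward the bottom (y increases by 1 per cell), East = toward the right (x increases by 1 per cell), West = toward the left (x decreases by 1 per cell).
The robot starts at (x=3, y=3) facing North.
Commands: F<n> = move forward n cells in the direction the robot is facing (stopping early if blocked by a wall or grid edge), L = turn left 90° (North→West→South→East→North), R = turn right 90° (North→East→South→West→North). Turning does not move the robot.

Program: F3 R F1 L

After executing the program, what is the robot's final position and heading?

Start: (x=3, y=3), facing North
  F3: move forward 2/3 (blocked), now at (x=3, y=1)
  R: turn right, now facing East
  F1: move forward 1, now at (x=4, y=1)
  L: turn left, now facing North
Final: (x=4, y=1), facing North

Answer: Final position: (x=4, y=1), facing North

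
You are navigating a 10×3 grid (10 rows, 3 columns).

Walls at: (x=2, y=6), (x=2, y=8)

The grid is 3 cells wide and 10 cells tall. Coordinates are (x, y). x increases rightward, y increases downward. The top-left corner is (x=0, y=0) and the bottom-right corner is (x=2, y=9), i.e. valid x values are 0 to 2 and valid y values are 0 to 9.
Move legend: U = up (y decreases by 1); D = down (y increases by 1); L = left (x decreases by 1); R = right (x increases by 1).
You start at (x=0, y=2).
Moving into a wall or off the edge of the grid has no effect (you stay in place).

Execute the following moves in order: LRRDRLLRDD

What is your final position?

Answer: Final position: (x=1, y=5)

Derivation:
Start: (x=0, y=2)
  L (left): blocked, stay at (x=0, y=2)
  R (right): (x=0, y=2) -> (x=1, y=2)
  R (right): (x=1, y=2) -> (x=2, y=2)
  D (down): (x=2, y=2) -> (x=2, y=3)
  R (right): blocked, stay at (x=2, y=3)
  L (left): (x=2, y=3) -> (x=1, y=3)
  L (left): (x=1, y=3) -> (x=0, y=3)
  R (right): (x=0, y=3) -> (x=1, y=3)
  D (down): (x=1, y=3) -> (x=1, y=4)
  D (down): (x=1, y=4) -> (x=1, y=5)
Final: (x=1, y=5)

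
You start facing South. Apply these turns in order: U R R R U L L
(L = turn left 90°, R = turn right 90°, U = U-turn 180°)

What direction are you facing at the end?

Answer: Final heading: West

Derivation:
Start: South
  U (U-turn (180°)) -> North
  R (right (90° clockwise)) -> East
  R (right (90° clockwise)) -> South
  R (right (90° clockwise)) -> West
  U (U-turn (180°)) -> East
  L (left (90° counter-clockwise)) -> North
  L (left (90° counter-clockwise)) -> West
Final: West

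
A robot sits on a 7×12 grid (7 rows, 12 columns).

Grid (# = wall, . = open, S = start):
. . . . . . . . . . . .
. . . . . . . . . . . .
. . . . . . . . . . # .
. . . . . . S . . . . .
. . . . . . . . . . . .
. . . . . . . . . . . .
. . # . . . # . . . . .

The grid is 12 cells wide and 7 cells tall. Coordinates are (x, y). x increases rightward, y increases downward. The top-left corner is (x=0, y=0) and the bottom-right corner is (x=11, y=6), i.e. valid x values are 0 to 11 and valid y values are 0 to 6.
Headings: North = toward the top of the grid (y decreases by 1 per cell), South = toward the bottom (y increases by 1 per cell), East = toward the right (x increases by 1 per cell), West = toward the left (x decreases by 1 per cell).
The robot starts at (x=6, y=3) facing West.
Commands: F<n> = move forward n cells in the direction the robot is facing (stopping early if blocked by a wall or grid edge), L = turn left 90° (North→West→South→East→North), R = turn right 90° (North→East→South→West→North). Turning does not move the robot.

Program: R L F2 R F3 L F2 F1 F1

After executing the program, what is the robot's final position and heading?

Answer: Final position: (x=0, y=0), facing West

Derivation:
Start: (x=6, y=3), facing West
  R: turn right, now facing North
  L: turn left, now facing West
  F2: move forward 2, now at (x=4, y=3)
  R: turn right, now facing North
  F3: move forward 3, now at (x=4, y=0)
  L: turn left, now facing West
  F2: move forward 2, now at (x=2, y=0)
  F1: move forward 1, now at (x=1, y=0)
  F1: move forward 1, now at (x=0, y=0)
Final: (x=0, y=0), facing West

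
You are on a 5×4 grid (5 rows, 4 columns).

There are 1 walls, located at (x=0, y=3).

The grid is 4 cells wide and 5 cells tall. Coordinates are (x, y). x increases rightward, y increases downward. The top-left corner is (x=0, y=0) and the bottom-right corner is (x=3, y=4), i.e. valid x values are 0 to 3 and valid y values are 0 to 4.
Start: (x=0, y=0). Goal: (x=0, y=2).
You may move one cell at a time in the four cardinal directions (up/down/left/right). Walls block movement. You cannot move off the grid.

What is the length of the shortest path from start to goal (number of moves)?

BFS from (x=0, y=0) until reaching (x=0, y=2):
  Distance 0: (x=0, y=0)
  Distance 1: (x=1, y=0), (x=0, y=1)
  Distance 2: (x=2, y=0), (x=1, y=1), (x=0, y=2)  <- goal reached here
One shortest path (2 moves): (x=0, y=0) -> (x=0, y=1) -> (x=0, y=2)

Answer: Shortest path length: 2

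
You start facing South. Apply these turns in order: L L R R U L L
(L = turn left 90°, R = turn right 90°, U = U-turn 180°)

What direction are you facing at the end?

Start: South
  L (left (90° counter-clockwise)) -> East
  L (left (90° counter-clockwise)) -> North
  R (right (90° clockwise)) -> East
  R (right (90° clockwise)) -> South
  U (U-turn (180°)) -> North
  L (left (90° counter-clockwise)) -> West
  L (left (90° counter-clockwise)) -> South
Final: South

Answer: Final heading: South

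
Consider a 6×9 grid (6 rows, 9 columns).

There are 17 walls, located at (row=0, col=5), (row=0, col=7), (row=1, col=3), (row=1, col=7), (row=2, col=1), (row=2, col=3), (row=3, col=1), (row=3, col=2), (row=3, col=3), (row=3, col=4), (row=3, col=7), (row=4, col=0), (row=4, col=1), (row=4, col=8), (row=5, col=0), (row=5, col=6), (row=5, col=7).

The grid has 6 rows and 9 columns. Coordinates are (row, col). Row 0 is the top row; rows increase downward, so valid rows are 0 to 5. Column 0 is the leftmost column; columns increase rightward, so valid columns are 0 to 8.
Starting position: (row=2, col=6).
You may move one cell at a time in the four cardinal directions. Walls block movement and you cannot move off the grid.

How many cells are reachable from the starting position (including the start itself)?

BFS flood-fill from (row=2, col=6):
  Distance 0: (row=2, col=6)
  Distance 1: (row=1, col=6), (row=2, col=5), (row=2, col=7), (row=3, col=6)
  Distance 2: (row=0, col=6), (row=1, col=5), (row=2, col=4), (row=2, col=8), (row=3, col=5), (row=4, col=6)
  Distance 3: (row=1, col=4), (row=1, col=8), (row=3, col=8), (row=4, col=5), (row=4, col=7)
  Distance 4: (row=0, col=4), (row=0, col=8), (row=4, col=4), (row=5, col=5)
  Distance 5: (row=0, col=3), (row=4, col=3), (row=5, col=4)
  Distance 6: (row=0, col=2), (row=4, col=2), (row=5, col=3)
  Distance 7: (row=0, col=1), (row=1, col=2), (row=5, col=2)
  Distance 8: (row=0, col=0), (row=1, col=1), (row=2, col=2), (row=5, col=1)
  Distance 9: (row=1, col=0)
  Distance 10: (row=2, col=0)
  Distance 11: (row=3, col=0)
Total reachable: 36 (grid has 37 open cells total)

Answer: Reachable cells: 36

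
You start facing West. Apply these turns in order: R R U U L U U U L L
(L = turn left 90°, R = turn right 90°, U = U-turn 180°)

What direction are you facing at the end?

Answer: Final heading: North

Derivation:
Start: West
  R (right (90° clockwise)) -> North
  R (right (90° clockwise)) -> East
  U (U-turn (180°)) -> West
  U (U-turn (180°)) -> East
  L (left (90° counter-clockwise)) -> North
  U (U-turn (180°)) -> South
  U (U-turn (180°)) -> North
  U (U-turn (180°)) -> South
  L (left (90° counter-clockwise)) -> East
  L (left (90° counter-clockwise)) -> North
Final: North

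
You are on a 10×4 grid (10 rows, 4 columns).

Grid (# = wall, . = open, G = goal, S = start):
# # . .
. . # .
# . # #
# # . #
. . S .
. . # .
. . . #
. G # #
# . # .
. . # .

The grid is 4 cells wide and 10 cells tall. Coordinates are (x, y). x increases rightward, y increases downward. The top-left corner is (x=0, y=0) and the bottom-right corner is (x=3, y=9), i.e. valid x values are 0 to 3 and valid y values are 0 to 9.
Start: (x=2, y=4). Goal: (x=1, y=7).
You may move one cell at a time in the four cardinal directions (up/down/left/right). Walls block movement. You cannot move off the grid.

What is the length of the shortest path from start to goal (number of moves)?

BFS from (x=2, y=4) until reaching (x=1, y=7):
  Distance 0: (x=2, y=4)
  Distance 1: (x=2, y=3), (x=1, y=4), (x=3, y=4)
  Distance 2: (x=0, y=4), (x=1, y=5), (x=3, y=5)
  Distance 3: (x=0, y=5), (x=1, y=6)
  Distance 4: (x=0, y=6), (x=2, y=6), (x=1, y=7)  <- goal reached here
One shortest path (4 moves): (x=2, y=4) -> (x=1, y=4) -> (x=1, y=5) -> (x=1, y=6) -> (x=1, y=7)

Answer: Shortest path length: 4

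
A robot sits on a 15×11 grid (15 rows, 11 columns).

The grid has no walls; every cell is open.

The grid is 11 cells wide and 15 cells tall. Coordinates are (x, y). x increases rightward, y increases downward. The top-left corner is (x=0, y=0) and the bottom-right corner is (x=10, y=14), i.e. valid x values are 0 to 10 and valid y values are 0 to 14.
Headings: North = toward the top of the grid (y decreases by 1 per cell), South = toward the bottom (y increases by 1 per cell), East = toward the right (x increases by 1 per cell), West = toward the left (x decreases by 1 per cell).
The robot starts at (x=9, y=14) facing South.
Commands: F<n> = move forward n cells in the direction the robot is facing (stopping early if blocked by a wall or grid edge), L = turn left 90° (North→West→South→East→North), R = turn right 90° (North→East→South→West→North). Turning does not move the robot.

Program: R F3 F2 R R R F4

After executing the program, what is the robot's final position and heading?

Answer: Final position: (x=4, y=14), facing South

Derivation:
Start: (x=9, y=14), facing South
  R: turn right, now facing West
  F3: move forward 3, now at (x=6, y=14)
  F2: move forward 2, now at (x=4, y=14)
  R: turn right, now facing North
  R: turn right, now facing East
  R: turn right, now facing South
  F4: move forward 0/4 (blocked), now at (x=4, y=14)
Final: (x=4, y=14), facing South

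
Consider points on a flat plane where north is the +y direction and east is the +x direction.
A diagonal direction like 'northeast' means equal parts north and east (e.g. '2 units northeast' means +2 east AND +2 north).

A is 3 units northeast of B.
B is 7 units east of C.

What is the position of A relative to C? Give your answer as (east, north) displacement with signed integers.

Place C at the origin (east=0, north=0).
  B is 7 units east of C: delta (east=+7, north=+0); B at (east=7, north=0).
  A is 3 units northeast of B: delta (east=+3, north=+3); A at (east=10, north=3).
Therefore A relative to C: (east=10, north=3).

Answer: A is at (east=10, north=3) relative to C.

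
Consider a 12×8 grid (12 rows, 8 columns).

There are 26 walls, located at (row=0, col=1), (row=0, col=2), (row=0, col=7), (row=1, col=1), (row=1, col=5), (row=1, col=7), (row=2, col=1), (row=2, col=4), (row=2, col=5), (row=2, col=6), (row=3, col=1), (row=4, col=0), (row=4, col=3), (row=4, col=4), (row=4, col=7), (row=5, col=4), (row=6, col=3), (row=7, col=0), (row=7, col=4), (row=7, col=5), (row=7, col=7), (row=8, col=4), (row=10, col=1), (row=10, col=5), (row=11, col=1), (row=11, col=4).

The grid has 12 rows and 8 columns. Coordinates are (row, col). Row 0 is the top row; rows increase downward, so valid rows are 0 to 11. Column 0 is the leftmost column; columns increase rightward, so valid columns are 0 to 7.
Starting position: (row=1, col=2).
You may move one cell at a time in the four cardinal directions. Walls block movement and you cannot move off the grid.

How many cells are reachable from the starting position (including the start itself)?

Answer: Reachable cells: 66

Derivation:
BFS flood-fill from (row=1, col=2):
  Distance 0: (row=1, col=2)
  Distance 1: (row=1, col=3), (row=2, col=2)
  Distance 2: (row=0, col=3), (row=1, col=4), (row=2, col=3), (row=3, col=2)
  Distance 3: (row=0, col=4), (row=3, col=3), (row=4, col=2)
  Distance 4: (row=0, col=5), (row=3, col=4), (row=4, col=1), (row=5, col=2)
  Distance 5: (row=0, col=6), (row=3, col=5), (row=5, col=1), (row=5, col=3), (row=6, col=2)
  Distance 6: (row=1, col=6), (row=3, col=6), (row=4, col=5), (row=5, col=0), (row=6, col=1), (row=7, col=2)
  Distance 7: (row=3, col=7), (row=4, col=6), (row=5, col=5), (row=6, col=0), (row=7, col=1), (row=7, col=3), (row=8, col=2)
  Distance 8: (row=2, col=7), (row=5, col=6), (row=6, col=5), (row=8, col=1), (row=8, col=3), (row=9, col=2)
  Distance 9: (row=5, col=7), (row=6, col=4), (row=6, col=6), (row=8, col=0), (row=9, col=1), (row=9, col=3), (row=10, col=2)
  Distance 10: (row=6, col=7), (row=7, col=6), (row=9, col=0), (row=9, col=4), (row=10, col=3), (row=11, col=2)
  Distance 11: (row=8, col=6), (row=9, col=5), (row=10, col=0), (row=10, col=4), (row=11, col=3)
  Distance 12: (row=8, col=5), (row=8, col=7), (row=9, col=6), (row=11, col=0)
  Distance 13: (row=9, col=7), (row=10, col=6)
  Distance 14: (row=10, col=7), (row=11, col=6)
  Distance 15: (row=11, col=5), (row=11, col=7)
Total reachable: 66 (grid has 70 open cells total)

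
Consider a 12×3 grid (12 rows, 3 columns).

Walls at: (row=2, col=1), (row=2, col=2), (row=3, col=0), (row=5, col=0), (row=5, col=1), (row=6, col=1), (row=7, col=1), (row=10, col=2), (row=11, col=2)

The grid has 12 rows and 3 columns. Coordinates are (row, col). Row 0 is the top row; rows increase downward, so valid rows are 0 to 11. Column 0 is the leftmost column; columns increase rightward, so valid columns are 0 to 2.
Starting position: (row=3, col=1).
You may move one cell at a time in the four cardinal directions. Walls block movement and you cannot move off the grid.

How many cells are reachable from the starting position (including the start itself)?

Answer: Reachable cells: 20

Derivation:
BFS flood-fill from (row=3, col=1):
  Distance 0: (row=3, col=1)
  Distance 1: (row=3, col=2), (row=4, col=1)
  Distance 2: (row=4, col=0), (row=4, col=2)
  Distance 3: (row=5, col=2)
  Distance 4: (row=6, col=2)
  Distance 5: (row=7, col=2)
  Distance 6: (row=8, col=2)
  Distance 7: (row=8, col=1), (row=9, col=2)
  Distance 8: (row=8, col=0), (row=9, col=1)
  Distance 9: (row=7, col=0), (row=9, col=0), (row=10, col=1)
  Distance 10: (row=6, col=0), (row=10, col=0), (row=11, col=1)
  Distance 11: (row=11, col=0)
Total reachable: 20 (grid has 27 open cells total)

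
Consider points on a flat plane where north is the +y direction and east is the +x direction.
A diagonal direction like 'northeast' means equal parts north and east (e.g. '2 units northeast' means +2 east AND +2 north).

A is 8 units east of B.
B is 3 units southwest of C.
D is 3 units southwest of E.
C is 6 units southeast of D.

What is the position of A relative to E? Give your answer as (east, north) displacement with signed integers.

Answer: A is at (east=8, north=-12) relative to E.

Derivation:
Place E at the origin (east=0, north=0).
  D is 3 units southwest of E: delta (east=-3, north=-3); D at (east=-3, north=-3).
  C is 6 units southeast of D: delta (east=+6, north=-6); C at (east=3, north=-9).
  B is 3 units southwest of C: delta (east=-3, north=-3); B at (east=0, north=-12).
  A is 8 units east of B: delta (east=+8, north=+0); A at (east=8, north=-12).
Therefore A relative to E: (east=8, north=-12).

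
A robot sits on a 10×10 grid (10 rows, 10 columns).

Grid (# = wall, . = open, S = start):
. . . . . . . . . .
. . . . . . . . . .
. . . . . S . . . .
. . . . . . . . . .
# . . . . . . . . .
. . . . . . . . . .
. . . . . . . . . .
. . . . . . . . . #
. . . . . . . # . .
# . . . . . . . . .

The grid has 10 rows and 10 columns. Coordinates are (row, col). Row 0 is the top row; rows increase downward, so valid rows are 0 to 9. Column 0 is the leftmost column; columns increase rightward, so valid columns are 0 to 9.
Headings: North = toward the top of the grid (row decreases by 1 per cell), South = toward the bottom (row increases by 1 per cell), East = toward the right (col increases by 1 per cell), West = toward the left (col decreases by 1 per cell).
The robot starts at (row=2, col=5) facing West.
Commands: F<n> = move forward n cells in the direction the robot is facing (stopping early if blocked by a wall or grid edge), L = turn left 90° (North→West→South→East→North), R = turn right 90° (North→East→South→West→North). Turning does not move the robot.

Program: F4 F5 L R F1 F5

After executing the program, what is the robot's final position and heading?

Answer: Final position: (row=2, col=0), facing West

Derivation:
Start: (row=2, col=5), facing West
  F4: move forward 4, now at (row=2, col=1)
  F5: move forward 1/5 (blocked), now at (row=2, col=0)
  L: turn left, now facing South
  R: turn right, now facing West
  F1: move forward 0/1 (blocked), now at (row=2, col=0)
  F5: move forward 0/5 (blocked), now at (row=2, col=0)
Final: (row=2, col=0), facing West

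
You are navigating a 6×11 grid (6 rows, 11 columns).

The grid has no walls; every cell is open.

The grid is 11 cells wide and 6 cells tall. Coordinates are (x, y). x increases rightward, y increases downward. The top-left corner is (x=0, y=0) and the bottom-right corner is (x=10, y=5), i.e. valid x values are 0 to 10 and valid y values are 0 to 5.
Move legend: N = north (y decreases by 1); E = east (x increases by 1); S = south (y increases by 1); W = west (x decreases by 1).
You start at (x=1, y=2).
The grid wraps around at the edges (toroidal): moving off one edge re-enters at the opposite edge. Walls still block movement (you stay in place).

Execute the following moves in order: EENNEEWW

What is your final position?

Start: (x=1, y=2)
  E (east): (x=1, y=2) -> (x=2, y=2)
  E (east): (x=2, y=2) -> (x=3, y=2)
  N (north): (x=3, y=2) -> (x=3, y=1)
  N (north): (x=3, y=1) -> (x=3, y=0)
  E (east): (x=3, y=0) -> (x=4, y=0)
  E (east): (x=4, y=0) -> (x=5, y=0)
  W (west): (x=5, y=0) -> (x=4, y=0)
  W (west): (x=4, y=0) -> (x=3, y=0)
Final: (x=3, y=0)

Answer: Final position: (x=3, y=0)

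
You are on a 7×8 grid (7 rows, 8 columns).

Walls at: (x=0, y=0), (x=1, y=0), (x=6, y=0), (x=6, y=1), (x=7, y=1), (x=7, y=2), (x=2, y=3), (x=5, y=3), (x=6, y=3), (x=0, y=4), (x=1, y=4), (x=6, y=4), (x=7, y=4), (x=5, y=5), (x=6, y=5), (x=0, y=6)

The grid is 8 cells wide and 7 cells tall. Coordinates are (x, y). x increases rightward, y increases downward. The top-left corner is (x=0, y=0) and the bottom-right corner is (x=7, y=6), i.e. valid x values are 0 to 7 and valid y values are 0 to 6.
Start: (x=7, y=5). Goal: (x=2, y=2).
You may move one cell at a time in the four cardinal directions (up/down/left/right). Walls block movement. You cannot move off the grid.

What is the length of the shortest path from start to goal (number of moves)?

Answer: Shortest path length: 10

Derivation:
BFS from (x=7, y=5) until reaching (x=2, y=2):
  Distance 0: (x=7, y=5)
  Distance 1: (x=7, y=6)
  Distance 2: (x=6, y=6)
  Distance 3: (x=5, y=6)
  Distance 4: (x=4, y=6)
  Distance 5: (x=4, y=5), (x=3, y=6)
  Distance 6: (x=4, y=4), (x=3, y=5), (x=2, y=6)
  Distance 7: (x=4, y=3), (x=3, y=4), (x=5, y=4), (x=2, y=5), (x=1, y=6)
  Distance 8: (x=4, y=2), (x=3, y=3), (x=2, y=4), (x=1, y=5)
  Distance 9: (x=4, y=1), (x=3, y=2), (x=5, y=2), (x=0, y=5)
  Distance 10: (x=4, y=0), (x=3, y=1), (x=5, y=1), (x=2, y=2), (x=6, y=2)  <- goal reached here
One shortest path (10 moves): (x=7, y=5) -> (x=7, y=6) -> (x=6, y=6) -> (x=5, y=6) -> (x=4, y=6) -> (x=3, y=6) -> (x=3, y=5) -> (x=3, y=4) -> (x=3, y=3) -> (x=3, y=2) -> (x=2, y=2)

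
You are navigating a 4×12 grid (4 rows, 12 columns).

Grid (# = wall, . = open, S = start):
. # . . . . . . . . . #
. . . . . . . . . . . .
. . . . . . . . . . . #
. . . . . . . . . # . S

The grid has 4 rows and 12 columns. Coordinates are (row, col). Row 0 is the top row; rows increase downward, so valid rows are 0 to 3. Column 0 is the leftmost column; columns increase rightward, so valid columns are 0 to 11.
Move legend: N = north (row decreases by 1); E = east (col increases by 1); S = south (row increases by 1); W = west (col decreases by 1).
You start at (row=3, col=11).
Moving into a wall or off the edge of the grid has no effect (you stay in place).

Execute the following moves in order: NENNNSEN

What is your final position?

Start: (row=3, col=11)
  N (north): blocked, stay at (row=3, col=11)
  E (east): blocked, stay at (row=3, col=11)
  [×3]N (north): blocked, stay at (row=3, col=11)
  S (south): blocked, stay at (row=3, col=11)
  E (east): blocked, stay at (row=3, col=11)
  N (north): blocked, stay at (row=3, col=11)
Final: (row=3, col=11)

Answer: Final position: (row=3, col=11)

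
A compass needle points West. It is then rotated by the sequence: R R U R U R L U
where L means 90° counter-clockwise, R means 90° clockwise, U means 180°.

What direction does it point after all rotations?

Start: West
  R (right (90° clockwise)) -> North
  R (right (90° clockwise)) -> East
  U (U-turn (180°)) -> West
  R (right (90° clockwise)) -> North
  U (U-turn (180°)) -> South
  R (right (90° clockwise)) -> West
  L (left (90° counter-clockwise)) -> South
  U (U-turn (180°)) -> North
Final: North

Answer: Final heading: North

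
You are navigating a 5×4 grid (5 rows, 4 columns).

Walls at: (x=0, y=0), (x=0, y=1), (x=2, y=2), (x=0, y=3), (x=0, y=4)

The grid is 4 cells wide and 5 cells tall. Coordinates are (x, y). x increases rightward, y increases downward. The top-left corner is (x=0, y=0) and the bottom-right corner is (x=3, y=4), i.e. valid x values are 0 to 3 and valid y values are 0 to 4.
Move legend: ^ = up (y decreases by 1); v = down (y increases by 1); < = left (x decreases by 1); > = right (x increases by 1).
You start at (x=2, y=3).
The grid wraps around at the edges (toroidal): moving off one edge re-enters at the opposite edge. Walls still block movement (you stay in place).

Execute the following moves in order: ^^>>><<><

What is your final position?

Start: (x=2, y=3)
  ^ (up): blocked, stay at (x=2, y=3)
  ^ (up): blocked, stay at (x=2, y=3)
  > (right): (x=2, y=3) -> (x=3, y=3)
  > (right): blocked, stay at (x=3, y=3)
  > (right): blocked, stay at (x=3, y=3)
  < (left): (x=3, y=3) -> (x=2, y=3)
  < (left): (x=2, y=3) -> (x=1, y=3)
  > (right): (x=1, y=3) -> (x=2, y=3)
  < (left): (x=2, y=3) -> (x=1, y=3)
Final: (x=1, y=3)

Answer: Final position: (x=1, y=3)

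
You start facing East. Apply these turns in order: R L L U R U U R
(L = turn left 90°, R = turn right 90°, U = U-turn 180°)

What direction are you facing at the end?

Start: East
  R (right (90° clockwise)) -> South
  L (left (90° counter-clockwise)) -> East
  L (left (90° counter-clockwise)) -> North
  U (U-turn (180°)) -> South
  R (right (90° clockwise)) -> West
  U (U-turn (180°)) -> East
  U (U-turn (180°)) -> West
  R (right (90° clockwise)) -> North
Final: North

Answer: Final heading: North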